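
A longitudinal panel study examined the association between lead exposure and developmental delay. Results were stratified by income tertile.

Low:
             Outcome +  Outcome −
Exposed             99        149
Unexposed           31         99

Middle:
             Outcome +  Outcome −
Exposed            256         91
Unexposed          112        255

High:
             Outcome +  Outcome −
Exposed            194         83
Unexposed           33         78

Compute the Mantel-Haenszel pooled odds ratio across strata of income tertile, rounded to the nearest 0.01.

4.66

OR_MH = Σ(aᵢdᵢ/nᵢ) / Σ(bᵢcᵢ/nᵢ), where nᵢ is the stratum total.
Stratum 1 (Low): n = 378; a·d/n = 99·99/378 = 25.9286; b·c/n = 149·31/378 = 12.2196
Stratum 2 (Middle): n = 714; a·d/n = 256·255/714 = 91.4286; b·c/n = 91·112/714 = 14.2745
Stratum 3 (High): n = 388; a·d/n = 194·78/388 = 39.0000; b·c/n = 83·33/388 = 7.0593
OR_MH = (25.9286 + 91.4286 + 39.0000) / (12.2196 + 14.2745 + 7.0593) = 156.3571 / 33.5534 = 4.65995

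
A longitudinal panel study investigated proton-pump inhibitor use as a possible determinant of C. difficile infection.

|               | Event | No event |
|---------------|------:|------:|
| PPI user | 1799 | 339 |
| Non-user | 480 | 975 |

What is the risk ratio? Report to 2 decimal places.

Cells: a = 1799, b = 339, c = 480, d = 975.
Risk in exposed = 1799/2138 = 0.84144; risk in unexposed = 480/1455 = 0.32990.
RR = 0.84144 / 0.32990 = 2.55062
The risk among the exposed is 2.55 times that among the unexposed.

2.55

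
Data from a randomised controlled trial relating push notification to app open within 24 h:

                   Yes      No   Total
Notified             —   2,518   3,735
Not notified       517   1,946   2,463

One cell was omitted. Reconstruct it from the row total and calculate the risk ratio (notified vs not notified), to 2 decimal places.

The missing cell is in the exposed row: 3735 − 2518 = 1217.
So a = 1217, b = 2518, c = 517, d = 1946.
RR = [a/(a+b)] / [c/(c+d)] = (1217/3735) / (517/2463) = 0.32584/0.20991 = 1.55229

1.55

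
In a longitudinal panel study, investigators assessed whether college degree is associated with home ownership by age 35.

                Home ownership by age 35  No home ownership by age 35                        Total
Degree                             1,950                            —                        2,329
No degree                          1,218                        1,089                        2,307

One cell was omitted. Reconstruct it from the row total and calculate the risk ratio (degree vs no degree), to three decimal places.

1.586

The missing cell is in the exposed row: 2329 − 1950 = 379.
So a = 1950, b = 379, c = 1218, d = 1089.
RR = [a/(a+b)] / [c/(c+d)] = (1950/2329) / (1218/2307) = 0.83727/0.52796 = 1.58586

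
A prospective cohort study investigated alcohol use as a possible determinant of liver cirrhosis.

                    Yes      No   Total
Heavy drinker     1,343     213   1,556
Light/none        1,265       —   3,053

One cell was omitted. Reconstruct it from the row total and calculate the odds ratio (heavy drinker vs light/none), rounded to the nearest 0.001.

The missing cell is in the unexposed row: 3053 − 1265 = 1788.
So a = 1343, b = 213, c = 1265, d = 1788.
OR = (a·d)/(b·c) = (1343 × 1788) / (213 × 1265) = 2401284 / 269445 = 8.91196

8.912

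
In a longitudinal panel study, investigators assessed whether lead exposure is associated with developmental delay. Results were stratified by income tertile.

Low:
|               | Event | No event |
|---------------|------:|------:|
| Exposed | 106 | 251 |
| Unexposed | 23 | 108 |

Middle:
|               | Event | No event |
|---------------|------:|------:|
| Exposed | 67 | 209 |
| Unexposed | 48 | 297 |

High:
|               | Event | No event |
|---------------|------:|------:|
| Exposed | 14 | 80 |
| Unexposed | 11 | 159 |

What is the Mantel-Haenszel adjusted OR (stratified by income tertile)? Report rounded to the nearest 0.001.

2.041

OR_MH = Σ(aᵢdᵢ/nᵢ) / Σ(bᵢcᵢ/nᵢ), where nᵢ is the stratum total.
Stratum 1 (Low): n = 488; a·d/n = 106·108/488 = 23.4590; b·c/n = 251·23/488 = 11.8299
Stratum 2 (Middle): n = 621; a·d/n = 67·297/621 = 32.0435; b·c/n = 209·48/621 = 16.1546
Stratum 3 (High): n = 264; a·d/n = 14·159/264 = 8.4318; b·c/n = 80·11/264 = 3.3333
OR_MH = (23.4590 + 32.0435 + 8.4318) / (11.8299 + 16.1546 + 3.3333) = 63.9343 / 31.3178 = 2.04147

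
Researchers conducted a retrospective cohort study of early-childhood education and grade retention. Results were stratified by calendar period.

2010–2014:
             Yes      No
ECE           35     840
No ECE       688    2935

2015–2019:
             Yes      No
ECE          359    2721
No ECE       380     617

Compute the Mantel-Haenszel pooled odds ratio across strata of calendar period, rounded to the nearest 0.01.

0.20

OR_MH = Σ(aᵢdᵢ/nᵢ) / Σ(bᵢcᵢ/nᵢ), where nᵢ is the stratum total.
Stratum 1 (2010–2014): n = 4498; a·d/n = 35·2935/4498 = 22.8379; b·c/n = 840·688/4498 = 128.4838
Stratum 2 (2015–2019): n = 4077; a·d/n = 359·617/4077 = 54.3299; b·c/n = 2721·380/4077 = 253.6130
OR_MH = (22.8379 + 54.3299) / (128.4838 + 253.6130) = 77.1678 / 382.0967 = 0.20196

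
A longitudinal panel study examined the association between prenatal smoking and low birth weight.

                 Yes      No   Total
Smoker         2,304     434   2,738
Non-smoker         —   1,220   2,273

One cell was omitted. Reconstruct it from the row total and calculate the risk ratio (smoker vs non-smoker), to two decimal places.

The missing cell is in the unexposed row: 2273 − 1220 = 1053.
So a = 2304, b = 434, c = 1053, d = 1220.
RR = [a/(a+b)] / [c/(c+d)] = (2304/2738) / (1053/2273) = 0.84149/0.46326 = 1.81644

1.82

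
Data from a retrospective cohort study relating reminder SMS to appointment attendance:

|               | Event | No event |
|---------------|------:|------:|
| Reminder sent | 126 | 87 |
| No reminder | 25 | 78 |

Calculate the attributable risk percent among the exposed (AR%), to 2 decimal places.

Cells: a = 126, b = 87, c = 25, d = 78.
Risk in exposed = 126/213 = 0.59155; risk in unexposed = 25/103 = 0.24272.
RR = 0.59155/0.24272 = 2.43718
AR% = (RR − 1)/RR × 100 = (2.43718 − 1)/2.43718 × 100 = 58.9690%

58.97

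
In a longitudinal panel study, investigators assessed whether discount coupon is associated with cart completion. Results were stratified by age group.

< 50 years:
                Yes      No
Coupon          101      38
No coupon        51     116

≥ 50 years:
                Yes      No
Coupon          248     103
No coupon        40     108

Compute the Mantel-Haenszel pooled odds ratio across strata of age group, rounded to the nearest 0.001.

6.303

OR_MH = Σ(aᵢdᵢ/nᵢ) / Σ(bᵢcᵢ/nᵢ), where nᵢ is the stratum total.
Stratum 1 (< 50 years): n = 306; a·d/n = 101·116/306 = 38.2876; b·c/n = 38·51/306 = 6.3333
Stratum 2 (≥ 50 years): n = 499; a·d/n = 248·108/499 = 53.6754; b·c/n = 103·40/499 = 8.2565
OR_MH = (38.2876 + 53.6754) / (6.3333 + 8.2565) = 91.9629 / 14.5898 = 6.30321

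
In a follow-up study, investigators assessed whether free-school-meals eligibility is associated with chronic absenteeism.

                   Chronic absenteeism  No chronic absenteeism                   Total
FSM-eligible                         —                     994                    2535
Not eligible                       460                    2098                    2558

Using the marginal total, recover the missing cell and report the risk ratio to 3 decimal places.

3.380

The missing cell is in the exposed row: 2535 − 994 = 1541.
So a = 1541, b = 994, c = 460, d = 2098.
RR = [a/(a+b)] / [c/(c+d)] = (1541/2535) / (460/2558) = 0.60789/0.17983 = 3.38039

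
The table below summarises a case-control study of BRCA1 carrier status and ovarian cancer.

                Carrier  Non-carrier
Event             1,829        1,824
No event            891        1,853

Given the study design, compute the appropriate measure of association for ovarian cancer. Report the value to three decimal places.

2.085

Reading the table with exposure as columns: a = 1829 (Carrier, case), b = 891 (Carrier, non-case), c = 1824 (Non-carrier, case), d = 1853.
This is a case-control study: participants were sampled on outcome status, so risks in the source population cannot be estimated directly — relative risk is not valid here. The odds ratio is the appropriate measure.
OR = (a·d)/(b·c) = (1829 × 1853) / (891 × 1824) = 3389137 / 1625184 = 2.08539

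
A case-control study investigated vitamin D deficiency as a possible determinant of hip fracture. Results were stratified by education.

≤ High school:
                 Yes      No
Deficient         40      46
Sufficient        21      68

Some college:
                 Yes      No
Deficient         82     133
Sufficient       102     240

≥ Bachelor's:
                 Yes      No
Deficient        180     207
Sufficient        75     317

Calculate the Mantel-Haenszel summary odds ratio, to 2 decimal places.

2.49

OR_MH = Σ(aᵢdᵢ/nᵢ) / Σ(bᵢcᵢ/nᵢ), where nᵢ is the stratum total.
Stratum 1 (≤ High school): n = 175; a·d/n = 40·68/175 = 15.5429; b·c/n = 46·21/175 = 5.5200
Stratum 2 (Some college): n = 557; a·d/n = 82·240/557 = 35.3321; b·c/n = 133·102/557 = 24.3555
Stratum 3 (≥ Bachelor's): n = 779; a·d/n = 180·317/779 = 73.2478; b·c/n = 207·75/779 = 19.9294
OR_MH = (15.5429 + 35.3321 + 73.2478) / (5.5200 + 24.3555 + 19.9294) = 124.1227 / 49.8049 = 2.49218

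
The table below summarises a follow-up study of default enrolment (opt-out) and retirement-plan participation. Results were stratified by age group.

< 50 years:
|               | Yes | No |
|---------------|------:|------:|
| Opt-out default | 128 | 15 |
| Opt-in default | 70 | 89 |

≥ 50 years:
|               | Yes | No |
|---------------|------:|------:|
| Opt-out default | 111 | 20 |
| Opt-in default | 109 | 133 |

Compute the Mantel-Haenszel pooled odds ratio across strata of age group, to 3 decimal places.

OR_MH = Σ(aᵢdᵢ/nᵢ) / Σ(bᵢcᵢ/nᵢ), where nᵢ is the stratum total.
Stratum 1 (< 50 years): n = 302; a·d/n = 128·89/302 = 37.7219; b·c/n = 15·70/302 = 3.4768
Stratum 2 (≥ 50 years): n = 373; a·d/n = 111·133/373 = 39.5791; b·c/n = 20·109/373 = 5.8445
OR_MH = (37.7219 + 39.5791) / (3.4768 + 5.8445) = 77.3009 / 9.3213 = 8.29291

8.293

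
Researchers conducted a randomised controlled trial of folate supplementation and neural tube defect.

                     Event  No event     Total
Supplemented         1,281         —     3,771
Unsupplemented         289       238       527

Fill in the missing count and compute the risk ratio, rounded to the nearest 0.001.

0.619

The missing cell is in the exposed row: 3771 − 1281 = 2490.
So a = 1281, b = 2490, c = 289, d = 238.
RR = [a/(a+b)] / [c/(c+d)] = (1281/3771) / (289/527) = 0.33970/0.54839 = 0.61945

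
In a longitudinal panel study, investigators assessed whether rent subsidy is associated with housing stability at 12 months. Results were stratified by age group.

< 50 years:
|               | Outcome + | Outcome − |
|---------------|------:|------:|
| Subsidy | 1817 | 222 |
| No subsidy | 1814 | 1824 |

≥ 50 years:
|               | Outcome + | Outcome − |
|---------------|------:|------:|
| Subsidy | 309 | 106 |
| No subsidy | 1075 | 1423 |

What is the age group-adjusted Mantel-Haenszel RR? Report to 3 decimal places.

1.776

RR_MH = Σ(aᵢ·n₀ᵢ/nᵢ) / Σ(cᵢ·n₁ᵢ/nᵢ), with n₁ᵢ = aᵢ+bᵢ (exposed), n₀ᵢ = cᵢ+dᵢ (unexposed), nᵢ = n₁ᵢ+n₀ᵢ.
Stratum 1 (< 50 years): n₁ = 2039, n₀ = 3638, n = 5677; a·n₀/n = 1817·3638/5677 = 1164.3907; c·n₁/n = 1814·2039/5677 = 651.5318
Stratum 2 (≥ 50 years): n₁ = 415, n₀ = 2498, n = 2913; a·n₀/n = 309·2498/2913 = 264.9784; c·n₁/n = 1075·415/2913 = 153.1497
RR_MH = (1164.3907 + 264.9784) / (651.5318 + 153.1497) = 1429.3691 / 804.6815 = 1.77632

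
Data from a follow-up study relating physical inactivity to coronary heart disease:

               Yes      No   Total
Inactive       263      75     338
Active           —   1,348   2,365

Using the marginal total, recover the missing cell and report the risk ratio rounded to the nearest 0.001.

The missing cell is in the unexposed row: 2365 − 1348 = 1017.
So a = 263, b = 75, c = 1017, d = 1348.
RR = [a/(a+b)] / [c/(c+d)] = (263/338) / (1017/2365) = 0.77811/0.43002 = 1.80946

1.809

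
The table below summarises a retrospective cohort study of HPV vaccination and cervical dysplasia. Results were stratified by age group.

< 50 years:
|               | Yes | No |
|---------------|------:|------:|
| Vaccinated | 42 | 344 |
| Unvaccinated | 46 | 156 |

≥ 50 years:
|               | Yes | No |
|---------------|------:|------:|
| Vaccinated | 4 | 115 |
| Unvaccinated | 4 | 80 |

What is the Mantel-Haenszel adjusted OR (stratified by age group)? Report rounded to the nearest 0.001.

OR_MH = Σ(aᵢdᵢ/nᵢ) / Σ(bᵢcᵢ/nᵢ), where nᵢ is the stratum total.
Stratum 1 (< 50 years): n = 588; a·d/n = 42·156/588 = 11.1429; b·c/n = 344·46/588 = 26.9116
Stratum 2 (≥ 50 years): n = 203; a·d/n = 4·80/203 = 1.5764; b·c/n = 115·4/203 = 2.2660
OR_MH = (11.1429 + 1.5764) / (26.9116 + 2.2660) = 12.7192 / 29.1776 = 0.43592

0.436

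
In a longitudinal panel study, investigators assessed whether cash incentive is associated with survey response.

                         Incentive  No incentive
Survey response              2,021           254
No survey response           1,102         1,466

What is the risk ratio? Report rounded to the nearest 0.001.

Reading the table with exposure as columns: a = 2021 (Incentive, case), b = 1102 (Incentive, non-case), c = 254 (No incentive, case), d = 1466.
Risk in exposed = 2021/3123 = 0.64713; risk in unexposed = 254/1720 = 0.14767.
RR = 0.64713 / 0.14767 = 4.38217
The risk among the exposed is 4.38 times that among the unexposed.

4.382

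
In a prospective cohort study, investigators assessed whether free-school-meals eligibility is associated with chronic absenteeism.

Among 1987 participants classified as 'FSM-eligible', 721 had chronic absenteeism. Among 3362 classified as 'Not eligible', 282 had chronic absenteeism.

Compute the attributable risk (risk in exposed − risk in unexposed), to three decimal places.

From the description: a = 721, b = 1266, c = 282, d = 3080.
Risk in exposed = 721/1987 = 0.362859; risk in unexposed = 282/3362 = 0.083879.
Risk difference = 0.362859 − 0.083879 = 0.278980

0.279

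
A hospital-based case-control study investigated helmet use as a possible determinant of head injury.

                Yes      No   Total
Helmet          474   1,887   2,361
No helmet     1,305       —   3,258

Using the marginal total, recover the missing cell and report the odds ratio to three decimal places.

The missing cell is in the unexposed row: 3258 − 1305 = 1953.
So a = 474, b = 1887, c = 1305, d = 1953.
OR = (a·d)/(b·c) = (474 × 1953) / (1887 × 1305) = 925722 / 2462535 = 0.37592

0.376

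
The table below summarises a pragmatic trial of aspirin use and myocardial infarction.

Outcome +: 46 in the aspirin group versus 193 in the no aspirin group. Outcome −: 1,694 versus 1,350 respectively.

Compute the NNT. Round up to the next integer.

Risk in treated group = 46/1740 = 0.02644; risk in control = 193/1543 = 0.12508.
Absolute risk reduction = 0.12508 − 0.02644 = 0.09864
NNT = 1 / ARR = 1 / 0.09864 = 10.137 → round up → 11

11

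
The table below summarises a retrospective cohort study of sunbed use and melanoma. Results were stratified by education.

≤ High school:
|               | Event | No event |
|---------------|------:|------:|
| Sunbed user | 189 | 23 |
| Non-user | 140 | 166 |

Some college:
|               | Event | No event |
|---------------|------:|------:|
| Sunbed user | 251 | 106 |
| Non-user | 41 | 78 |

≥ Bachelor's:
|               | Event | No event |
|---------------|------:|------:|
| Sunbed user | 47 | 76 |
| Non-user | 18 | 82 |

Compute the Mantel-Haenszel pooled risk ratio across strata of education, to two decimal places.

RR_MH = Σ(aᵢ·n₀ᵢ/nᵢ) / Σ(cᵢ·n₁ᵢ/nᵢ), with n₁ᵢ = aᵢ+bᵢ (exposed), n₀ᵢ = cᵢ+dᵢ (unexposed), nᵢ = n₁ᵢ+n₀ᵢ.
Stratum 1 (≤ High school): n₁ = 212, n₀ = 306, n = 518; a·n₀/n = 189·306/518 = 111.6486; c·n₁/n = 140·212/518 = 57.2973
Stratum 2 (Some college): n₁ = 357, n₀ = 119, n = 476; a·n₀/n = 251·119/476 = 62.7500; c·n₁/n = 41·357/476 = 30.7500
Stratum 3 (≥ Bachelor's): n₁ = 123, n₀ = 100, n = 223; a·n₀/n = 47·100/223 = 21.0762; c·n₁/n = 18·123/223 = 9.9283
RR_MH = (111.6486 + 62.7500 + 21.0762) / (57.2973 + 30.7500 + 9.9283) = 195.4749 / 97.9755 = 1.99514

2.00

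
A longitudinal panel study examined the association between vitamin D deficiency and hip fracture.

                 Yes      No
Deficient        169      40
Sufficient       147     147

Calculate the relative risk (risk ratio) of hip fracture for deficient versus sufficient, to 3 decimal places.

1.617

Cells: a = 169, b = 40, c = 147, d = 147.
Risk in exposed = 169/209 = 0.80861; risk in unexposed = 147/294 = 0.50000.
RR = 0.80861 / 0.50000 = 1.61722
The risk among the exposed is 1.62 times that among the unexposed.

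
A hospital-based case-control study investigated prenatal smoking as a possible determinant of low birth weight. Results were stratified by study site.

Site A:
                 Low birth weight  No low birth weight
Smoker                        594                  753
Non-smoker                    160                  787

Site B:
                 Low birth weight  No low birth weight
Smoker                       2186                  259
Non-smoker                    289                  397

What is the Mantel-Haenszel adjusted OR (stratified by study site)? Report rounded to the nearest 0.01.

6.29

OR_MH = Σ(aᵢdᵢ/nᵢ) / Σ(bᵢcᵢ/nᵢ), where nᵢ is the stratum total.
Stratum 1 (Site A): n = 2294; a·d/n = 594·787/2294 = 203.7829; b·c/n = 753·160/2294 = 52.5196
Stratum 2 (Site B): n = 3131; a·d/n = 2186·397/3131 = 277.1773; b·c/n = 259·289/3131 = 23.9064
OR_MH = (203.7829 + 277.1773) / (52.5196 + 23.9064) = 480.9602 / 76.4260 = 6.29315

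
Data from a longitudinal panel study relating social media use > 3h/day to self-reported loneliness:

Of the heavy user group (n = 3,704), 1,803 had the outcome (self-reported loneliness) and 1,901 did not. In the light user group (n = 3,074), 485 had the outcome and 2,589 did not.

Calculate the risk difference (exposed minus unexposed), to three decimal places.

From the description: a = 1803, b = 1901, c = 485, d = 2589.
Risk in exposed = 1803/3704 = 0.486771; risk in unexposed = 485/3074 = 0.157775.
Risk difference = 0.486771 − 0.157775 = 0.328996

0.329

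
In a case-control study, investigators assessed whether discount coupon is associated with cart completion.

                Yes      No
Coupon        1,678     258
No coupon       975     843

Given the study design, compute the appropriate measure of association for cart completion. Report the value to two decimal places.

Cells: a = 1678, b = 258, c = 975, d = 843.
This is a case-control study: participants were sampled on outcome status, so risks in the source population cannot be estimated directly — relative risk is not valid here. The odds ratio is the appropriate measure.
OR = (a·d)/(b·c) = (1678 × 843) / (258 × 975) = 1414554 / 251550 = 5.62335

5.62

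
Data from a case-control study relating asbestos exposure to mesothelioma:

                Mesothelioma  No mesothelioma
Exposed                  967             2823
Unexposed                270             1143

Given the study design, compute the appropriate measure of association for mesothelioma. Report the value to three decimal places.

1.450

Cells: a = 967, b = 2823, c = 270, d = 1143.
This is a case-control study: participants were sampled on outcome status, so risks in the source population cannot be estimated directly — relative risk is not valid here. The odds ratio is the appropriate measure.
OR = (a·d)/(b·c) = (967 × 1143) / (2823 × 270) = 1105281 / 762210 = 1.45010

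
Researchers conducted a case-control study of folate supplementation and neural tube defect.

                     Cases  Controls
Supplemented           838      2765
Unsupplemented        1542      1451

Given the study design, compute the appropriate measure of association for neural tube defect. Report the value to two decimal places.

0.29

Cells: a = 838, b = 2765, c = 1542, d = 1451.
This is a case-control study: participants were sampled on outcome status, so risks in the source population cannot be estimated directly — relative risk is not valid here. The odds ratio is the appropriate measure.
OR = (a·d)/(b·c) = (838 × 1451) / (2765 × 1542) = 1215938 / 4263630 = 0.28519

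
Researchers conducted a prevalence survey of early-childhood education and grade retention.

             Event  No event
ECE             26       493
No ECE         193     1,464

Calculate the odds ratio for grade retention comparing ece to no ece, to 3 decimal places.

Cells: a = 26, b = 493, c = 193, d = 1464.
OR = (a·d)/(b·c) = (26 × 1464) / (493 × 193) = 38064 / 95149 = 0.40005
Exposure is associated with lower odds of grade retention (OR = 0.40 < 1).

0.400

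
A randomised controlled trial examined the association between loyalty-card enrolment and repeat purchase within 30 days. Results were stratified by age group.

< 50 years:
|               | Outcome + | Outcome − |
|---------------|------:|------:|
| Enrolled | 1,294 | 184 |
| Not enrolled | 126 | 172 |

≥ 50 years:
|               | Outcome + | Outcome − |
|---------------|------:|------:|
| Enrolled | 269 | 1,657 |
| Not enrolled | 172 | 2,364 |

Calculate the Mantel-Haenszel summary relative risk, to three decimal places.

RR_MH = Σ(aᵢ·n₀ᵢ/nᵢ) / Σ(cᵢ·n₁ᵢ/nᵢ), with n₁ᵢ = aᵢ+bᵢ (exposed), n₀ᵢ = cᵢ+dᵢ (unexposed), nᵢ = n₁ᵢ+n₀ᵢ.
Stratum 1 (< 50 years): n₁ = 1478, n₀ = 298, n = 1776; a·n₀/n = 1294·298/1776 = 217.1239; c·n₁/n = 126·1478/1776 = 104.8581
Stratum 2 (≥ 50 years): n₁ = 1926, n₀ = 2536, n = 4462; a·n₀/n = 269·2536/4462 = 152.8875; c·n₁/n = 172·1926/4462 = 74.2429
RR_MH = (217.1239 + 152.8875) / (104.8581 + 74.2429) = 370.0114 / 179.1010 = 2.06594

2.066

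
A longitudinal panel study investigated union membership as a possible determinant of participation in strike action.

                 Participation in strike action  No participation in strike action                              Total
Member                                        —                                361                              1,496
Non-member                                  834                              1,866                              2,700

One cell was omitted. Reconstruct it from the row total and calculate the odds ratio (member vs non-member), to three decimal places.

The missing cell is in the exposed row: 1496 − 361 = 1135.
So a = 1135, b = 361, c = 834, d = 1866.
OR = (a·d)/(b·c) = (1135 × 1866) / (361 × 834) = 2117910 / 301074 = 7.03452

7.035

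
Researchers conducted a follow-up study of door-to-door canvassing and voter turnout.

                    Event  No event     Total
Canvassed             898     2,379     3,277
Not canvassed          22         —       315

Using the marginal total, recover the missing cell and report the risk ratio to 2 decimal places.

The missing cell is in the unexposed row: 315 − 22 = 293.
So a = 898, b = 2379, c = 22, d = 293.
RR = [a/(a+b)] / [c/(c+d)] = (898/3277) / (22/315) = 0.27403/0.06984 = 3.92363

3.92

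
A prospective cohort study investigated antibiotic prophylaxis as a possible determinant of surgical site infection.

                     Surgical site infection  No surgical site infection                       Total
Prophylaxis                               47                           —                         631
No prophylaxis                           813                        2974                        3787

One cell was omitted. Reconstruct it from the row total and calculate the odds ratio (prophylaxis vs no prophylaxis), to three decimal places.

The missing cell is in the exposed row: 631 − 47 = 584.
So a = 47, b = 584, c = 813, d = 2974.
OR = (a·d)/(b·c) = (47 × 2974) / (584 × 813) = 139778 / 474792 = 0.29440

0.294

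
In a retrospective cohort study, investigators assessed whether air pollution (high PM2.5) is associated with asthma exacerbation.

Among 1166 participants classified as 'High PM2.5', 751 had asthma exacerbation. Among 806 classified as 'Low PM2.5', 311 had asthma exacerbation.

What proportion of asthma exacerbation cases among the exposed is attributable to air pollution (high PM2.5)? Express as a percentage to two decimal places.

40.09

From the description: a = 751, b = 415, c = 311, d = 495.
Risk in exposed = 751/1166 = 0.64408; risk in unexposed = 311/806 = 0.38586.
RR = 0.64408/0.38586 = 1.66923
AR% = (RR − 1)/RR × 100 = (1.66923 − 1)/1.66923 × 100 = 40.0921%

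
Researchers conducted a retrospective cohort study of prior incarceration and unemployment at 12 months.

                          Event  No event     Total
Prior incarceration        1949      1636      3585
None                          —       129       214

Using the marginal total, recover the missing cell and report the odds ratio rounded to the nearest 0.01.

1.81

The missing cell is in the unexposed row: 214 − 129 = 85.
So a = 1949, b = 1636, c = 85, d = 129.
OR = (a·d)/(b·c) = (1949 × 129) / (1636 × 85) = 251421 / 139060 = 1.80800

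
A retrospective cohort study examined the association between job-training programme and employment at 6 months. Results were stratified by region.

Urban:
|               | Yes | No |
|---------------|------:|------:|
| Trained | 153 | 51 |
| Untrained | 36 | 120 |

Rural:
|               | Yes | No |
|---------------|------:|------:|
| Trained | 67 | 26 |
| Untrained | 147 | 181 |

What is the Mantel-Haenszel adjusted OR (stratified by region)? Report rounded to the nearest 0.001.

5.629

OR_MH = Σ(aᵢdᵢ/nᵢ) / Σ(bᵢcᵢ/nᵢ), where nᵢ is the stratum total.
Stratum 1 (Urban): n = 360; a·d/n = 153·120/360 = 51.0000; b·c/n = 51·36/360 = 5.1000
Stratum 2 (Rural): n = 421; a·d/n = 67·181/421 = 28.8052; b·c/n = 26·147/421 = 9.0784
OR_MH = (51.0000 + 28.8052) / (5.1000 + 9.0784) = 79.8052 / 14.1784 = 5.62865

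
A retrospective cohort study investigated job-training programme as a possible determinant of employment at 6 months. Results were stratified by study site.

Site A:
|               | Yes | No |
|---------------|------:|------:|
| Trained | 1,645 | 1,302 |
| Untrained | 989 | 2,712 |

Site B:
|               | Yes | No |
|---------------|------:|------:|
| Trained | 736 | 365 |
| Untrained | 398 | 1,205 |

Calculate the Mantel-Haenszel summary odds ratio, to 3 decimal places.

OR_MH = Σ(aᵢdᵢ/nᵢ) / Σ(bᵢcᵢ/nᵢ), where nᵢ is the stratum total.
Stratum 1 (Site A): n = 6648; a·d/n = 1645·2712/6648 = 671.0650; b·c/n = 1302·989/6648 = 193.6940
Stratum 2 (Site B): n = 2704; a·d/n = 736·1205/2704 = 327.9882; b·c/n = 365·398/2704 = 53.7241
OR_MH = (671.0650 + 327.9882) / (193.6940 + 53.7241) = 999.0531 / 247.4182 = 4.03791

4.038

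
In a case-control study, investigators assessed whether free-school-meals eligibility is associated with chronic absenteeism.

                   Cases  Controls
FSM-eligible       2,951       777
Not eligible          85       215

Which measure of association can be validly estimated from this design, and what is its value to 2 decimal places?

9.61

Cells: a = 2951, b = 777, c = 85, d = 215.
This is a case-control study: participants were sampled on outcome status, so risks in the source population cannot be estimated directly — relative risk is not valid here. The odds ratio is the appropriate measure.
OR = (a·d)/(b·c) = (2951 × 215) / (777 × 85) = 634465 / 66045 = 9.60656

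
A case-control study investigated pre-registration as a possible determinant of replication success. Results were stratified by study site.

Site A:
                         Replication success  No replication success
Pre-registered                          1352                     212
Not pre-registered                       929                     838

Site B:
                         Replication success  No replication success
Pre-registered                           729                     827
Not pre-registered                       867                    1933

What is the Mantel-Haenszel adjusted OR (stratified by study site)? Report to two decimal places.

OR_MH = Σ(aᵢdᵢ/nᵢ) / Σ(bᵢcᵢ/nᵢ), where nᵢ is the stratum total.
Stratum 1 (Site A): n = 3331; a·d/n = 1352·838/3331 = 340.1309; b·c/n = 212·929/3331 = 59.1258
Stratum 2 (Site B): n = 4356; a·d/n = 729·1933/4356 = 323.4979; b·c/n = 827·867/4356 = 164.6026
OR_MH = (340.1309 + 323.4979) / (59.1258 + 164.6026) = 663.6288 / 223.7284 = 2.96623

2.97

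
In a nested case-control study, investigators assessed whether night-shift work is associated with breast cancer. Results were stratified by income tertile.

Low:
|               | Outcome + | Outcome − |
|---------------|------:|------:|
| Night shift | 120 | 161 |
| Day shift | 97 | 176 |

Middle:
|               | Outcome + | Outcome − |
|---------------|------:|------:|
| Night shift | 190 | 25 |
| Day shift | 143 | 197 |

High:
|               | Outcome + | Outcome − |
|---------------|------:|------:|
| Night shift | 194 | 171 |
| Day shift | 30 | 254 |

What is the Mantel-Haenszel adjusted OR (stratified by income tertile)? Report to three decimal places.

4.267

OR_MH = Σ(aᵢdᵢ/nᵢ) / Σ(bᵢcᵢ/nᵢ), where nᵢ is the stratum total.
Stratum 1 (Low): n = 554; a·d/n = 120·176/554 = 38.1227; b·c/n = 161·97/554 = 28.1895
Stratum 2 (Middle): n = 555; a·d/n = 190·197/555 = 67.4414; b·c/n = 25·143/555 = 6.4414
Stratum 3 (High): n = 649; a·d/n = 194·254/649 = 75.9260; b·c/n = 171·30/649 = 7.9045
OR_MH = (38.1227 + 67.4414 + 75.9260) / (28.1895 + 6.4414 + 7.9045) = 181.4902 / 42.5354 = 4.26680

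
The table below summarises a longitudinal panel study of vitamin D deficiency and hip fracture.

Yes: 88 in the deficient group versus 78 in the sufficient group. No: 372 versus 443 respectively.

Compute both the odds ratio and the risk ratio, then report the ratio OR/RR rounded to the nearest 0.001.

From the description: a = 88, b = 372, c = 78, d = 443.
OR = (88·443)/(372·78) = 38984/29016 = 1.34353
Risk in exposed = 88/460 = 0.19130; risk in unexposed = 78/521 = 0.14971; RR = 1.27781
OR/RR = 1.34353 / 1.27781 = 1.05143
The outcome is not rare, so the OR lies further from 1 than the RR.

1.051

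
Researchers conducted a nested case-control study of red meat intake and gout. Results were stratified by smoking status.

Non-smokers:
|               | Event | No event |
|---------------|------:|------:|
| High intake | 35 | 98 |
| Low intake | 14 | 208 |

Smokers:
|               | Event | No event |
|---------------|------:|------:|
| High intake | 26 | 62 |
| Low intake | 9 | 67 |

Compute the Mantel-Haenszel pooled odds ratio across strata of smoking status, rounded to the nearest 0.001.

OR_MH = Σ(aᵢdᵢ/nᵢ) / Σ(bᵢcᵢ/nᵢ), where nᵢ is the stratum total.
Stratum 1 (Non-smokers): n = 355; a·d/n = 35·208/355 = 20.5070; b·c/n = 98·14/355 = 3.8648
Stratum 2 (Smokers): n = 164; a·d/n = 26·67/164 = 10.6220; b·c/n = 62·9/164 = 3.4024
OR_MH = (20.5070 + 10.6220) / (3.8648 + 3.4024) = 31.1290 / 7.2672 = 4.28348

4.283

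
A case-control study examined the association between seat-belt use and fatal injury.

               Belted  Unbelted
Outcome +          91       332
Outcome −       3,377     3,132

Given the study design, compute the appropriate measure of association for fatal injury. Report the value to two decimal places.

0.25

Reading the table with exposure as columns: a = 91 (Belted, case), b = 3377 (Belted, non-case), c = 332 (Unbelted, case), d = 3132.
This is a case-control study: participants were sampled on outcome status, so risks in the source population cannot be estimated directly — relative risk is not valid here. The odds ratio is the appropriate measure.
OR = (a·d)/(b·c) = (91 × 3132) / (3377 × 332) = 285012 / 1121164 = 0.25421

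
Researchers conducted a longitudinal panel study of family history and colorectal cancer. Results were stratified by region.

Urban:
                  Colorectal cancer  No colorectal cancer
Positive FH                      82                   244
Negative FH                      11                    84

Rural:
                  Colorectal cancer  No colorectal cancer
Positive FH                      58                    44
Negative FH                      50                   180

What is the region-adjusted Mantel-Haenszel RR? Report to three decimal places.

RR_MH = Σ(aᵢ·n₀ᵢ/nᵢ) / Σ(cᵢ·n₁ᵢ/nᵢ), with n₁ᵢ = aᵢ+bᵢ (exposed), n₀ᵢ = cᵢ+dᵢ (unexposed), nᵢ = n₁ᵢ+n₀ᵢ.
Stratum 1 (Urban): n₁ = 326, n₀ = 95, n = 421; a·n₀/n = 82·95/421 = 18.5036; c·n₁/n = 11·326/421 = 8.5178
Stratum 2 (Rural): n₁ = 102, n₀ = 230, n = 332; a·n₀/n = 58·230/332 = 40.1807; c·n₁/n = 50·102/332 = 15.3614
RR_MH = (18.5036 + 40.1807) / (8.5178 + 15.3614) = 58.6843 / 23.8793 = 2.45754

2.458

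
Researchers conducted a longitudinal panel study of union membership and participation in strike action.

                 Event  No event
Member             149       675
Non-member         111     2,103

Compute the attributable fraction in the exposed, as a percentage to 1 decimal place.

72.3

Cells: a = 149, b = 675, c = 111, d = 2103.
Risk in exposed = 149/824 = 0.18083; risk in unexposed = 111/2214 = 0.05014.
RR = 0.18083/0.05014 = 3.60673
AR% = (RR − 1)/RR × 100 = (3.60673 − 1)/3.60673 × 100 = 72.2741%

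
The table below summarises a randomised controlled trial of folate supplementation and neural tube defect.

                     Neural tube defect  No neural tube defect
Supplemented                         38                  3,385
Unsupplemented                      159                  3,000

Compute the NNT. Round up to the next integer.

26

Risk in treated group = 38/3423 = 0.01110; risk in control = 159/3159 = 0.05033.
Absolute risk reduction = 0.05033 − 0.01110 = 0.03923
NNT = 1 / ARR = 1 / 0.03923 = 25.490 → round up → 26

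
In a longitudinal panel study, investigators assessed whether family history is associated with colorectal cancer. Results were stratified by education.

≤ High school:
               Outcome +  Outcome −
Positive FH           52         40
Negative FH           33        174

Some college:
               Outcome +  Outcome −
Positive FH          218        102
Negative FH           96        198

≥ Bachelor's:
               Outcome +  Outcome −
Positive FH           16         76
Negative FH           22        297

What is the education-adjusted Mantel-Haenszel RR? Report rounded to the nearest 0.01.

RR_MH = Σ(aᵢ·n₀ᵢ/nᵢ) / Σ(cᵢ·n₁ᵢ/nᵢ), with n₁ᵢ = aᵢ+bᵢ (exposed), n₀ᵢ = cᵢ+dᵢ (unexposed), nᵢ = n₁ᵢ+n₀ᵢ.
Stratum 1 (≤ High school): n₁ = 92, n₀ = 207, n = 299; a·n₀/n = 52·207/299 = 36.0000; c·n₁/n = 33·92/299 = 10.1538
Stratum 2 (Some college): n₁ = 320, n₀ = 294, n = 614; a·n₀/n = 218·294/614 = 104.3844; c·n₁/n = 96·320/614 = 50.0326
Stratum 3 (≥ Bachelor's): n₁ = 92, n₀ = 319, n = 411; a·n₀/n = 16·319/411 = 12.4185; c·n₁/n = 22·92/411 = 4.9246
RR_MH = (36.0000 + 104.3844 + 12.4185) / (10.1538 + 50.0326 + 4.9246) = 152.8029 / 65.1110 = 2.34681

2.35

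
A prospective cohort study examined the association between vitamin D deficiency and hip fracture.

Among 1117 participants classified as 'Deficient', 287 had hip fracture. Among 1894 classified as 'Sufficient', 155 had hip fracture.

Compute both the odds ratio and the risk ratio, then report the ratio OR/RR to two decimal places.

From the description: a = 287, b = 830, c = 155, d = 1739.
OR = (287·1739)/(830·155) = 499093/128650 = 3.87946
Risk in exposed = 287/1117 = 0.25694; risk in unexposed = 155/1894 = 0.08184; RR = 3.13962
OR/RR = 3.87946 / 3.13962 = 1.23565
The outcome is not rare, so the OR lies further from 1 than the RR.

1.24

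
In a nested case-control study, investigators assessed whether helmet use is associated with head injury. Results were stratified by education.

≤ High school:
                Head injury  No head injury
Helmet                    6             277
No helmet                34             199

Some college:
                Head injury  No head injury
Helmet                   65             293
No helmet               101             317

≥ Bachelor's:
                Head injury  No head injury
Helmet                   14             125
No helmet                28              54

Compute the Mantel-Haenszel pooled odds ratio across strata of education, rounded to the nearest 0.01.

0.45

OR_MH = Σ(aᵢdᵢ/nᵢ) / Σ(bᵢcᵢ/nᵢ), where nᵢ is the stratum total.
Stratum 1 (≤ High school): n = 516; a·d/n = 6·199/516 = 2.3140; b·c/n = 277·34/516 = 18.2519
Stratum 2 (Some college): n = 776; a·d/n = 65·317/776 = 26.5528; b·c/n = 293·101/776 = 38.1353
Stratum 3 (≥ Bachelor's): n = 221; a·d/n = 14·54/221 = 3.4208; b·c/n = 125·28/221 = 15.8371
OR_MH = (2.3140 + 26.5528 + 3.4208) / (18.2519 + 38.1353 + 15.8371) = 32.2876 / 72.2244 = 0.44705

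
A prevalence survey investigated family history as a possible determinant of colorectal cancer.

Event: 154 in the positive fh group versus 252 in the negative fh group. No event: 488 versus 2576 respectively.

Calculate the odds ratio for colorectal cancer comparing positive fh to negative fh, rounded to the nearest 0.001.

3.226

From the description: a = 154, b = 488, c = 252, d = 2576.
OR = (a·d)/(b·c) = (154 × 2576) / (488 × 252) = 396704 / 122976 = 3.22587
The odds of colorectal cancer are about 3.23 times as high in the positive fh group.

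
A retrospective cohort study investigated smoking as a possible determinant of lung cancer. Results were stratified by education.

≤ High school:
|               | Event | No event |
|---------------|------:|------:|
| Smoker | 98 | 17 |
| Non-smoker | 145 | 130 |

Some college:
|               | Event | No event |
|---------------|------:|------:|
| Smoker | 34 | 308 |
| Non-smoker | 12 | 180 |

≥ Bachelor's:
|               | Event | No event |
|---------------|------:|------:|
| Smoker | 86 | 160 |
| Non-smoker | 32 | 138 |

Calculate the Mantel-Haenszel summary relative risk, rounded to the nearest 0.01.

1.68

RR_MH = Σ(aᵢ·n₀ᵢ/nᵢ) / Σ(cᵢ·n₁ᵢ/nᵢ), with n₁ᵢ = aᵢ+bᵢ (exposed), n₀ᵢ = cᵢ+dᵢ (unexposed), nᵢ = n₁ᵢ+n₀ᵢ.
Stratum 1 (≤ High school): n₁ = 115, n₀ = 275, n = 390; a·n₀/n = 98·275/390 = 69.1026; c·n₁/n = 145·115/390 = 42.7564
Stratum 2 (Some college): n₁ = 342, n₀ = 192, n = 534; a·n₀/n = 34·192/534 = 12.2247; c·n₁/n = 12·342/534 = 7.6854
Stratum 3 (≥ Bachelor's): n₁ = 246, n₀ = 170, n = 416; a·n₀/n = 86·170/416 = 35.1442; c·n₁/n = 32·246/416 = 18.9231
RR_MH = (69.1026 + 12.2247 + 35.1442) / (42.7564 + 7.6854 + 18.9231) = 116.4715 / 69.3649 = 1.67911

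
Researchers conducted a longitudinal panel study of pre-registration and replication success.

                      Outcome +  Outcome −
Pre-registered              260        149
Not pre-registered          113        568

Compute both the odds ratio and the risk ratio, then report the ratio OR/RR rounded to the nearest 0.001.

2.289

Cells: a = 260, b = 149, c = 113, d = 568.
OR = (260·568)/(149·113) = 147680/16837 = 8.77116
Risk in exposed = 260/409 = 0.63570; risk in unexposed = 113/681 = 0.16593; RR = 3.83106
OR/RR = 8.77116 / 3.83106 = 2.28949
The outcome is not rare, so the OR lies further from 1 than the RR.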